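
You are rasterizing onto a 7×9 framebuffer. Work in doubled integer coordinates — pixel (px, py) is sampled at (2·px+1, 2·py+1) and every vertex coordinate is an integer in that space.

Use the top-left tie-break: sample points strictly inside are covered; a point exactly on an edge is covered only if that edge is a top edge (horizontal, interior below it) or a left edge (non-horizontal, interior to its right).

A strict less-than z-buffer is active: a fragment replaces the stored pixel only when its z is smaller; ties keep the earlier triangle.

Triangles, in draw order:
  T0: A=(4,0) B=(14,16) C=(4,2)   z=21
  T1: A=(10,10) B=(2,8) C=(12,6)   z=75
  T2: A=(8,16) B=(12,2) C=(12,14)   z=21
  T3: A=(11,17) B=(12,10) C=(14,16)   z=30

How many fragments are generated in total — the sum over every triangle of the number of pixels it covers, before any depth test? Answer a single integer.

T0:
  2·area = 20
  edge (4, 0)→(14, 16): d=(10,16) right/bottom  bias=-1
  edge (14, 16)→(4, 2): d=(-10,-14) top-left  bias=+0
  edge (4, 2)→(4, 0): d=(0,-2) top-left  bias=+0
    (2,1)@(5, 3): e=[14,4,2] → █
    (3,1)@(7, 3): e=[-18,32,6] → ·
    (2,2)@(5, 5): e=[34,-16,2] → ·
    (3,2)@(7, 5): e=[2,12,6] → █
    (4,2)@(9, 5): e=[-30,40,10] → ·
    (3,3)@(7, 7): e=[22,-8,6] → ·
    (4,4)@(9, 9): e=[10,0,10] → █  [on edge]
    (5,4)@(11, 9): e=[-22,28,14] → ·
    (4,5)@(9, 11): e=[30,-20,10] → ·
  covered (3 px):
    · · · · · · ·
    · · █ · · · ·
    · · · █ · · ·
    · · · · · · ·
    · · · · █ · ·
    · · · · · · ·
    · · · · · · ·
    · · · · · · ·
    · · · · · · ·
T1:
  2·area = 36
  edge (10, 10)→(2, 8): d=(-8,-2) top-left  bias=+0
  edge (2, 8)→(12, 6): d=(10,-2) top-left  bias=+0
  edge (12, 6)→(10, 10): d=(-2,4) right/bottom  bias=-1
    (3,3)@(7, 7): e=[18,0,18] → █  [on edge]
    (4,3)@(9, 7): e=[22,4,10] → █
    (5,3)@(11, 7): e=[26,8,2] → █
    (6,3)@(13, 7): e=[30,12,-6] → ·
    (3,4)@(7, 9): e=[2,20,14] → █
    (5,4)@(11, 9): e=[10,28,-2] → ·
    (3,5)@(7, 11): e=[-14,40,10] → ·
    (4,5)@(9, 11): e=[-10,44,2] → ·
  covered (5 px):
    · · · · · · ·
    · · · · · · ·
    · · · · · · ·
    · · · █ █ █ ·
    · · · █ █ · ·
    · · · · · · ·
    · · · · · · ·
    · · · · · · ·
    · · · · · · ·
T2:
  2·area = 48
  edge (8, 16)→(12, 2): d=(4,-14) top-left  bias=+0
  edge (12, 2)→(12, 14): d=(0,12) right/bottom  bias=-1
  edge (12, 14)→(8, 16): d=(-4,2) right/bottom  bias=-1
    (5,3)@(11, 7): e=[6,12,30] → █
    (6,3)@(13, 7): e=[34,-12,26] → ·
    (5,4)@(11, 9): e=[14,12,22] → █
    (6,4)@(13, 9): e=[42,-12,18] → ·
    (5,5)@(11, 11): e=[22,12,14] → █
    (6,5)@(13, 11): e=[50,-12,10] → ·
    (4,6)@(9, 13): e=[2,36,10] → █
    (6,6)@(13, 13): e=[58,-12,2] → ·
    (4,7)@(9, 15): e=[10,36,2] → █
    (5,7)@(11, 15): e=[38,12,-2] → ·
    (4,8)@(9, 17): e=[18,36,-6] → ·
  covered (6 px):
    · · · · · · ·
    · · · · · · ·
    · · · · · · ·
    · · · · · █ ·
    · · · · · █ ·
    · · · · · █ ·
    · · · · █ █ ·
    · · · · █ · ·
    · · · · · · ·
T3:
  2·area = 20
  edge (11, 17)→(12, 10): d=(1,-7) top-left  bias=+0
  edge (12, 10)→(14, 16): d=(2,6) right/bottom  bias=-1
  edge (14, 16)→(11, 17): d=(-3,1) right/bottom  bias=-1
    (4,0)@(9, 1): e=[-30,0,50] → ·  [on edge]
    (6,1)@(13, 3): e=[0,-20,40] → ·  [on edge]
    (5,3)@(11, 7): e=[-10,0,30] → ·  [on edge]
    (6,6)@(13, 13): e=[10,0,10] → ·  [on edge]
    (6,7)@(13, 15): e=[12,4,4] → █
    (5,8)@(11, 17): e=[0,20,0] → ·  [on edge]
    (6,8)@(13, 17): e=[14,8,-2] → ·
  covered (1 px):
    · · · · · · ·
    · · · · · · ·
    · · · · · · ·
    · · · · · · ·
    · · · · · · ·
    · · · · · · ·
    · · · · · · ·
    · · · · · · █
    · · · · · · ·

Final: 15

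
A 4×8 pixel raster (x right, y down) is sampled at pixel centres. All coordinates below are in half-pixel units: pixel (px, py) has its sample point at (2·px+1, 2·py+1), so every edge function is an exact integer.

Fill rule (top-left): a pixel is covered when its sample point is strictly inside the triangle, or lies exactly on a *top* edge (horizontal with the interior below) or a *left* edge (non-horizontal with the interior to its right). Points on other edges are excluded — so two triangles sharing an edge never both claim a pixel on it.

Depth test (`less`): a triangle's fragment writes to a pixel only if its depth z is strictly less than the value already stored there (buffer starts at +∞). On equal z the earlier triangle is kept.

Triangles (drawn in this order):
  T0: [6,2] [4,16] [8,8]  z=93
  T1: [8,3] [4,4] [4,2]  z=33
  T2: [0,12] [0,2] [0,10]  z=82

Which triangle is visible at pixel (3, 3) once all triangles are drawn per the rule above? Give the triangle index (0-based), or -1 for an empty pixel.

T0:
  2·area = 40  (B↔C swapped to make it positive)
  edge (6, 2)→(8, 8): d=(2,6) right/bottom  bias=-1
  edge (8, 8)→(4, 16): d=(-4,8) right/bottom  bias=-1
  edge (4, 16)→(6, 2): d=(2,-14) top-left  bias=+0
    (3,2)@(7, 5): e=[0,20,20] → ·  [on edge]
    (3,3)@(7, 7): e=[4,12,24] → #
    (2,4)@(5, 9): e=[20,20,0] → #  [on edge]
    (2,5)@(5, 11): e=[24,12,4] → #
    (3,5)@(7, 11): e=[12,-4,32] → ·
    (2,6)@(5, 13): e=[28,4,8] → #
    (3,6)@(7, 13): e=[16,-12,36] → ·
    (2,7)@(5, 15): e=[32,-4,12] → ·
  covered (5 px):
    · · · ·
    · · · ·
    · · · ·
    · · · #
    · · # #
    · · # ·
    · · # ·
    · · · ·
T1:
  2·area = 8
  edge (8, 3)→(4, 4): d=(-4,1) right/bottom  bias=-1
  edge (4, 4)→(4, 2): d=(0,-2) top-left  bias=+0
  edge (4, 2)→(8, 3): d=(4,1) right/bottom  bias=-1
    (2,1)@(5, 3): e=[3,2,3] → #
    (3,1)@(7, 3): e=[1,6,1] → #
    (2,2)@(5, 5): e=[-5,2,11] → ·
    (3,2)@(7, 5): e=[-7,6,9] → ·
  covered (2 px):
    · · · ·
    · · # #
    · · · ·
    · · · ·
    · · · ·
    · · · ·
    · · · ·
    · · · ·
T2:
  degenerate (2·area = 0) — covers nothing

Z-buffer (winner per pixel, '.' = empty):
  . . . .
  . . 1 1
  . . . .
  . . . 0
  . . 0 0
  . . 0 .
  . . 0 .
  . . . .

Answer: 0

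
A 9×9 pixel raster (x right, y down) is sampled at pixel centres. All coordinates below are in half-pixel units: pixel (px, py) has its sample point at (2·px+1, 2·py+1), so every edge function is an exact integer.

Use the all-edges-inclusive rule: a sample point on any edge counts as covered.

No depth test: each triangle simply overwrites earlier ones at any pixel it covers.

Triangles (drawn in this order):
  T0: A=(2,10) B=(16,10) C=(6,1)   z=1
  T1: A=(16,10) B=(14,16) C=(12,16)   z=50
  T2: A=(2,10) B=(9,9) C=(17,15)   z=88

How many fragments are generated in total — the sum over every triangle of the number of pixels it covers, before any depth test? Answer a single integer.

T0:
  2·area = 126  (B↔C swapped to make it positive)
  edge (2, 10)→(6, 1): d=(4,-9) inclusive
  edge (6, 1)→(16, 10): d=(10,9) inclusive
  edge (16, 10)→(2, 10): d=(-14,0) inclusive
    (3,1)@(7, 3): e=[17,11,98] → X
    (4,1)@(9, 3): e=[35,-7,98] → .
    (2,2)@(5, 5): e=[7,49,70] → X
    (4,2)@(9, 5): e=[43,13,70] → X
    (5,2)@(11, 5): e=[61,-5,70] → .
    (2,3)@(5, 7): e=[15,69,42] → X
    (5,3)@(11, 7): e=[69,15,42] → X
    (6,3)@(13, 7): e=[87,-3,42] → .
    (1,4)@(3, 9): e=[5,107,14] → X
    (6,4)@(13, 9): e=[95,17,14] → X
    (7,4)@(15, 9): e=[113,-1,14] → .
    (1,5)@(3, 11): e=[13,127,-14] → .
  covered (14 px):
    . . . . . . . . .
    . . . X . . . . .
    . . X X X . . . .
    . . X X X X . . .
    . X X X X X X . .
    . . . . . . . . .
    . . . . . . . . .
    . . . . . . . . .
    . . . . . . . . .
T1:
  2·area = 12
  edge (16, 10)→(14, 16): d=(-2,6) inclusive
  edge (14, 16)→(12, 16): d=(-2,0) inclusive
  edge (12, 16)→(16, 10): d=(4,-6) inclusive
    (8,3)@(17, 7): e=[0,18,-6] → .  [on edge]
    (7,6)@(15, 13): e=[0,6,6] → X  [on edge]
    (8,6)@(17, 13): e=[-12,6,18] → .
    (6,7)@(13, 15): e=[8,2,2] → X
    (7,7)@(15, 15): e=[-4,2,14] → .
    (6,8)@(13, 17): e=[4,-2,10] → .
  covered (2 px):
    . . . . . . . . .
    . . . . . . . . .
    . . . . . . . . .
    . . . . . . . . .
    . . . . . . . . .
    . . . . . . . . .
    . . . . . . . X .
    . . . . . . X . .
    . . . . . . . . .
T2:
  2·area = 50
  edge (2, 10)→(9, 9): d=(7,-1) inclusive
  edge (9, 9)→(17, 15): d=(8,6) inclusive
  edge (17, 15)→(2, 10): d=(-15,-5) inclusive
    (0,1)@(1, 3): e=[-50,0,100] → .  [on edge]
    (4,4)@(9, 9): e=[0,0,50] → X  [on edge]
    (5,4)@(11, 9): e=[2,-12,60] → .
    (2,5)@(5, 11): e=[10,40,0] → X  [on edge]
    (3,5)@(7, 11): e=[12,28,10] → X
    (5,5)@(11, 11): e=[16,4,30] → X
    (6,5)@(13, 11): e=[18,-8,40] → .
    (2,6)@(5, 13): e=[24,56,-30] → .
    (3,6)@(7, 13): e=[26,44,-20] → .
    (4,6)@(9, 13): e=[28,32,-10] → .
    (5,6)@(11, 13): e=[30,20,0] → X  [on edge]
    (6,6)@(13, 13): e=[32,8,10] → X
    (8,7)@(17, 15): e=[50,0,0] → X  [on edge]
  covered (8 px):
    . . . . . . . . .
    . . . . . . . . .
    . . . . . . . . .
    . . . . . . . . .
    . . . . X . . . .
    . . X X X X . . .
    . . . . . X X . .
    . . . . . . . . X
    . . . . . . . . .

Answer: 24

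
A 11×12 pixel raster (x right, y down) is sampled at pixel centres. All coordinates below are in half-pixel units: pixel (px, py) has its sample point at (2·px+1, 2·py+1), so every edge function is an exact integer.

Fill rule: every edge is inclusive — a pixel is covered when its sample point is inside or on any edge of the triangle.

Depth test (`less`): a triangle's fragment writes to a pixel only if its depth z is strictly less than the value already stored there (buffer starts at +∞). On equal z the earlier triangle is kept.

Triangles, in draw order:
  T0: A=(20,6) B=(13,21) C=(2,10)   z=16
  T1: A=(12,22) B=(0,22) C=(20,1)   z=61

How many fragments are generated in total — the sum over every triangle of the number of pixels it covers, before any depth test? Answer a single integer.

T0:
  2·area = 242
  edge (20, 6)→(13, 21): d=(-7,15) inclusive
  edge (13, 21)→(2, 10): d=(-11,-11) inclusive
  edge (2, 10)→(20, 6): d=(18,-4) inclusive
    (8,3)@(17, 7): e=[38,198,6] → X
    (9,3)@(19, 7): e=[8,220,14] → X
    (10,3)@(21, 7): e=[-22,242,22] → .
    (0,4)@(1, 9): e=[264,0,-22] → .  [on edge]
    (3,4)@(7, 9): e=[174,66,2] → X
    (4,4)@(9, 9): e=[144,88,10] → X
    (5,4)@(11, 9): e=[114,110,18] → X
    (6,4)@(13, 9): e=[84,132,26] → X
    (7,4)@(15, 9): e=[54,154,34] → X
    (9,4)@(19, 9): e=[-6,198,50] → .
    (1,5)@(3, 11): e=[220,0,22] → X  [on edge]
    (2,5)@(5, 11): e=[190,22,30] → X
    (2,6)@(5, 13): e=[176,0,66] → X  [on edge]
    (3,7)@(7, 15): e=[132,0,110] → X  [on edge]
    (4,8)@(9, 17): e=[88,0,154] → X  [on edge]
    (5,9)@(11, 19): e=[44,0,198] → X  [on edge]
    (6,10)@(13, 21): e=[0,0,242] → X  [on edge]
    (7,11)@(15, 23): e=[-44,0,286] → .  [on edge]
  covered (33 px):
    . . . . . . . . . . .
    . . . . . . . . . . .
    . . . . . . . . . . .
    . . . . . . . . X X .
    . . . X X X X X X . .
    . X X X X X X X X . .
    . . X X X X X X . . .
    . . . X X X X X . . .
    . . . . X X X . . . .
    . . . . . X X . . . .
    . . . . . . X . . . .
    . . . . . . . . . . .
T1:
  2·area = 252
  edge (12, 22)→(0, 22): d=(-12,0) inclusive
  edge (0, 22)→(20, 1): d=(20,-21) inclusive
  edge (20, 1)→(12, 22): d=(-8,21) inclusive
    (9,1)@(19, 3): e=[228,19,5] → X
    (10,1)@(21, 3): e=[228,61,-37] → .
    (8,2)@(17, 5): e=[204,17,31] → X
    (9,2)@(19, 5): e=[204,59,-11] → .
    (7,3)@(15, 7): e=[180,15,57] → X
    (9,3)@(19, 7): e=[180,99,-27] → .
    (6,4)@(13, 9): e=[156,13,83] → X
    (8,4)@(17, 9): e=[156,97,-1] → .
    (5,5)@(11, 11): e=[132,11,109] → X
    (8,5)@(17, 11): e=[132,137,-17] → .
    (4,6)@(9, 13): e=[108,9,135] → X
    (8,6)@(17, 13): e=[108,177,-33] → .
  covered (34 px):
    . . . . . . . . . . .
    . . . . . . . . . X .
    . . . . . . . . X . .
    . . . . . . . X X . .
    . . . . . . X X . . .
    . . . . . X X X . . .
    . . . . X X X X . . .
    . . . X X X X . . . .
    . . X X X X X . . . .
    . X X X X X X . . . .
    X X X X X X . . . . .
    . . . . . . . . . . .

Answer: 67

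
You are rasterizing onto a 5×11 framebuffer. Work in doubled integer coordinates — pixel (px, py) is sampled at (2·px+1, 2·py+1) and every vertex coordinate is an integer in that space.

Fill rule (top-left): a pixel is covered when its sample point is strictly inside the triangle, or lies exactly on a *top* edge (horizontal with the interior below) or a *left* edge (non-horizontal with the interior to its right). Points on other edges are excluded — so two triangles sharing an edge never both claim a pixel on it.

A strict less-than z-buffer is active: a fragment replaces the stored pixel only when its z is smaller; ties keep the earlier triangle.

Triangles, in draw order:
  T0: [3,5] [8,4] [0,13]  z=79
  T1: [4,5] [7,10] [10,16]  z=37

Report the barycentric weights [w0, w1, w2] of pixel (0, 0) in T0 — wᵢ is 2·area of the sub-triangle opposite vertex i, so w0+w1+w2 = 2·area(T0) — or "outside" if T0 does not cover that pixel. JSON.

T0:
  2·area = 37
  edge (3, 5)→(8, 4): d=(5,-1) top-left  bias=+0
  edge (8, 4)→(0, 13): d=(-8,9) right/bottom  bias=-1
  edge (0, 13)→(3, 5): d=(3,-8) top-left  bias=+0
    (1,2)@(3, 5): e=[0,37,0] → #  [on edge]
    (2,2)@(5, 5): e=[2,19,16] → #
    (3,2)@(7, 5): e=[4,1,32] → #
    (4,2)@(9, 5): e=[6,-17,48] → ·
    (1,3)@(3, 7): e=[10,21,6] → #
    (3,3)@(7, 7): e=[14,-15,38] → ·
    (1,4)@(3, 9): e=[20,5,12] → #
    (2,4)@(5, 9): e=[22,-13,28] → ·
    (0,5)@(1, 11): e=[28,7,2] → #
    (1,5)@(3, 11): e=[30,-11,18] → ·
    (0,6)@(1, 13): e=[38,-9,8] → ·
  covered (7 px):
    · · · · ·
    · · · · ·
    · # # # ·
    · # # · ·
    · # · · ·
    # · · · ·
    · · · · ·
    · · · · ·
    · · · · ·
    · · · · ·
    · · · · ·
T1:
  2·area = 3
  edge (4, 5)→(7, 10): d=(3,5) right/bottom  bias=-1
  edge (7, 10)→(10, 16): d=(3,6) right/bottom  bias=-1
  edge (10, 16)→(4, 5): d=(-6,-11) top-left  bias=+0
  covered (0 px):
    · · · · ·
    · · · · ·
    · · · · ·
    · · · · ·
    · · · · ·
    · · · · ·
    · · · · ·
    · · · · ·
    · · · · ·
    · · · · ·
    · · · · ·

Result: "outside"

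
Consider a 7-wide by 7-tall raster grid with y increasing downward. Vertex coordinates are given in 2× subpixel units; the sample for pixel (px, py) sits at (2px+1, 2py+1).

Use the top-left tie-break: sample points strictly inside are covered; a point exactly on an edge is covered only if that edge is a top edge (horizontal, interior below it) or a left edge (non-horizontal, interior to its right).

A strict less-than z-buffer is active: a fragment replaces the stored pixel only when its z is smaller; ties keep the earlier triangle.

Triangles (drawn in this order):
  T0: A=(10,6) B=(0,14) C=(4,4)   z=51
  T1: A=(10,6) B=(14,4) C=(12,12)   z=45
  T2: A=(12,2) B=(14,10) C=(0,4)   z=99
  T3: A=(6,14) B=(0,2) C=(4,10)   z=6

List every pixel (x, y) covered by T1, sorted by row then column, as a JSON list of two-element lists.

T0:
  2·area = 68
  edge (10, 6)→(0, 14): d=(-10,8) right/bottom  bias=-1
  edge (0, 14)→(4, 4): d=(4,-10) top-left  bias=+0
  edge (4, 4)→(10, 6): d=(6,2) right/bottom  bias=-1
    (0,1)@(1, 3): e=[102,-34,0] → ·  [on edge]
    (2,2)@(5, 5): e=[50,14,4] → #
    (3,2)@(7, 5): e=[34,34,0] → ·  [on edge]
    (1,3)@(3, 7): e=[46,2,20] → #
    (3,3)@(7, 7): e=[14,42,12] → #
    (4,3)@(9, 7): e=[-2,62,8] → ·
    (6,3)@(13, 7): e=[-34,102,0] → ·  [on edge]
    (1,4)@(3, 9): e=[26,10,32] → #
    (3,4)@(7, 9): e=[-6,50,24] → ·
    (1,5)@(3, 11): e=[6,18,44] → #
    (2,5)@(5, 11): e=[-10,38,40] → ·
    (0,6)@(1, 13): e=[2,6,60] → #
  covered (8 px):
    · · · · · · ·
    · · · · · · ·
    · · # · · · ·
    · # # # · · ·
    · # # · · · ·
    · # · · · · ·
    # · · · · · ·
T1:
  2·area = 28
  edge (10, 6)→(14, 4): d=(4,-2) top-left  bias=+0
  edge (14, 4)→(12, 12): d=(-2,8) right/bottom  bias=-1
  edge (12, 12)→(10, 6): d=(-2,-6) top-left  bias=+0
    (4,1)@(9, 3): e=[-14,42,0] → ·  [on edge]
    (6,2)@(13, 5): e=[2,6,20] → #
    (5,3)@(11, 7): e=[6,18,4] → #
    (5,4)@(11, 9): e=[14,14,0] → #  [on edge]
    (6,4)@(13, 9): e=[18,-2,12] → ·
    (5,5)@(11, 11): e=[22,10,-4] → ·
  covered (4 px):
    · · · · · · ·
    · · · · · · ·
    · · · · · · #
    · · · · · # #
    · · · · · # ·
    · · · · · · ·
    · · · · · · ·
T2:
  2·area = 100
  edge (12, 2)→(14, 10): d=(2,8) right/bottom  bias=-1
  edge (14, 10)→(0, 4): d=(-14,-6) top-left  bias=+0
  edge (0, 4)→(12, 2): d=(12,-2) top-left  bias=+0
    (3,1)@(7, 3): e=[42,56,2] → #
    (4,1)@(9, 3): e=[26,68,6] → #
    (5,1)@(11, 3): e=[10,80,10] → #
    (6,1)@(13, 3): e=[-6,92,14] → ·
    (1,2)@(3, 5): e=[78,4,18] → #
    (2,2)@(5, 5): e=[62,16,22] → #
    (6,2)@(13, 5): e=[-2,64,38] → ·
    (1,3)@(3, 7): e=[82,-24,42] → ·
    (2,3)@(5, 7): e=[66,-12,46] → ·
    (3,3)@(7, 7): e=[50,0,50] → #  [on edge]
    (6,3)@(13, 7): e=[2,36,62] → #
    (3,4)@(7, 9): e=[54,-28,74] → ·
  covered (13 px):
    · · · · · · ·
    · · · # # # ·
    · # # # # # ·
    · · · # # # #
    · · · · · · #
    · · · · · · ·
    · · · · · · ·
T3:
  degenerate (2·area = 0) — covers nothing

Result: [[6,2],[5,3],[6,3],[5,4]]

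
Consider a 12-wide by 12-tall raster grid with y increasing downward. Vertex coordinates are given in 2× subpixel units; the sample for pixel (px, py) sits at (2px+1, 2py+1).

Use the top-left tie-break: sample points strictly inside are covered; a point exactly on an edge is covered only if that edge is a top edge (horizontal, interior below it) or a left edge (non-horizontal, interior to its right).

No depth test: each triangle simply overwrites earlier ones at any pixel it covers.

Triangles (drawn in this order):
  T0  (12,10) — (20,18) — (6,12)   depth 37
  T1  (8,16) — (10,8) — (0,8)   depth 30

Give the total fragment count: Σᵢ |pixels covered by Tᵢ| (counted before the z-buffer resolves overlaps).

T0:
  2·area = 64
  edge (12, 10)→(20, 18): d=(8,8) right/bottom  bias=-1
  edge (20, 18)→(6, 12): d=(-14,-6) top-left  bias=+0
  edge (6, 12)→(12, 10): d=(6,-2) top-left  bias=+0
    (1,0)@(3, 1): e=[0,136,-72] → ·  [on edge]
    (2,1)@(5, 3): e=[0,120,-56] → ·  [on edge]
    (3,2)@(7, 5): e=[0,104,-40] → ·  [on edge]
    (4,3)@(9, 7): e=[0,88,-24] → ·  [on edge]
    (10,3)@(21, 7): e=[-96,160,0] → ·  [on edge]
    (5,4)@(11, 9): e=[0,72,-8] → ·  [on edge]
    (7,4)@(15, 9): e=[-32,96,0] → ·  [on edge]
    (4,5)@(9, 11): e=[32,32,0] → █  [on edge]
    (5,5)@(11, 11): e=[16,44,4] → █
    (6,5)@(13, 11): e=[0,56,8] → ·  [on edge]
    (1,6)@(3, 13): e=[96,-32,0] → ·  [on edge]
    (4,6)@(9, 13): e=[48,4,12] → █
    (7,6)@(15, 13): e=[0,40,24] → ·  [on edge]
    (6,7)@(13, 15): e=[32,0,32] → █  [on edge]
    (8,7)@(17, 15): e=[0,24,40] → ·  [on edge]
    (9,8)@(19, 17): e=[0,8,56] → ·  [on edge]
    (10,9)@(21, 19): e=[0,-8,72] → ·  [on edge]
    (11,10)@(23, 21): e=[0,-24,88] → ·  [on edge]
  covered (7 px):
    · · · · · · · · · · · ·
    · · · · · · · · · · · ·
    · · · · · · · · · · · ·
    · · · · · · · · · · · ·
    · · · · · · · · · · · ·
    · · · · █ █ · · · · · ·
    · · · · █ █ █ · · · · ·
    · · · · · · █ █ · · · ·
    · · · · · · · · · · · ·
    · · · · · · · · · · · ·
    · · · · · · · · · · · ·
    · · · · · · · · · · · ·
T1:
  2·area = 80  (B↔C swapped to make it positive)
  edge (8, 16)→(0, 8): d=(-8,-8) top-left  bias=+0
  edge (0, 8)→(10, 8): d=(10,0) top-left  bias=+0
  edge (10, 8)→(8, 16): d=(-2,8) right/bottom  bias=-1
    (0,4)@(1, 9): e=[0,10,70] → █  [on edge]
    (1,4)@(3, 9): e=[16,10,54] → █
    (2,4)@(5, 9): e=[32,10,38] → █
    (3,4)@(7, 9): e=[48,10,22] → █
    (4,4)@(9, 9): e=[64,10,6] → █
    (5,4)@(11, 9): e=[80,10,-10] → ·
    (0,5)@(1, 11): e=[-16,30,66] → ·
    (1,5)@(3, 11): e=[0,30,50] → █  [on edge]
    (5,5)@(11, 11): e=[64,30,-14] → ·
    (1,6)@(3, 13): e=[-16,50,46] → ·
    (2,6)@(5, 13): e=[0,50,30] → █  [on edge]
    (4,6)@(9, 13): e=[32,50,-2] → ·
    (3,7)@(7, 15): e=[0,70,10] → █  [on edge]
    (4,8)@(9, 17): e=[0,90,-10] → ·  [on edge]
    (5,9)@(11, 19): e=[0,110,-30] → ·  [on edge]
    (6,10)@(13, 21): e=[0,130,-50] → ·  [on edge]
    (7,11)@(15, 23): e=[0,150,-70] → ·  [on edge]
  covered (12 px):
    · · · · · · · · · · · ·
    · · · · · · · · · · · ·
    · · · · · · · · · · · ·
    · · · · · · · · · · · ·
    █ █ █ █ █ · · · · · · ·
    · █ █ █ █ · · · · · · ·
    · · █ █ · · · · · · · ·
    · · · █ · · · · · · · ·
    · · · · · · · · · · · ·
    · · · · · · · · · · · ·
    · · · · · · · · · · · ·
    · · · · · · · · · · · ·

Final: 19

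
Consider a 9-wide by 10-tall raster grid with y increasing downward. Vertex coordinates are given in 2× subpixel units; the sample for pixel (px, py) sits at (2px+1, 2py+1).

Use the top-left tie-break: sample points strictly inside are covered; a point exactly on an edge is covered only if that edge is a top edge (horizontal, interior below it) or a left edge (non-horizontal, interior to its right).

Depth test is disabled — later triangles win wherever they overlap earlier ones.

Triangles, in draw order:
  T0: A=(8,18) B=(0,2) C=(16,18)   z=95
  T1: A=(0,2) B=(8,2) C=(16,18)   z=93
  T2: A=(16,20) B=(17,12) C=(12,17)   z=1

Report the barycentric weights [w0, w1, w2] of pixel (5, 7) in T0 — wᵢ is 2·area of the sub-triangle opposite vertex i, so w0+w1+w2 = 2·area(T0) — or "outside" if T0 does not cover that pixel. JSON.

T0:
  2·area = 128
  edge (8, 18)→(0, 2): d=(-8,-16) top-left  bias=+0
  edge (0, 2)→(16, 18): d=(16,16) right/bottom  bias=-1
  edge (16, 18)→(8, 18): d=(-8,0) right/bottom  bias=-1
    (0,1)@(1, 3): e=[8,0,120] → ·  [on edge]
    (1,2)@(3, 5): e=[24,0,104] → ·  [on edge]
    (1,3)@(3, 7): e=[8,32,88] → #
    (2,3)@(5, 7): e=[40,0,88] → ·  [on edge]
    (1,4)@(3, 9): e=[-8,64,72] → ·
    (2,4)@(5, 9): e=[24,32,72] → #
    (3,4)@(7, 9): e=[56,0,72] → ·  [on edge]
    (2,5)@(5, 11): e=[8,64,56] → #
    (3,5)@(7, 11): e=[40,32,56] → #
    (4,5)@(9, 11): e=[72,0,56] → ·  [on edge]
    (2,6)@(5, 13): e=[-8,96,40] → ·
    (3,6)@(7, 13): e=[24,64,40] → #
    (5,6)@(11, 13): e=[88,0,40] → ·  [on edge]
    (6,7)@(13, 15): e=[104,0,24] → ·  [on edge]
    (7,8)@(15, 17): e=[120,0,8] → ·  [on edge]
    (8,9)@(17, 19): e=[136,0,-8] → ·  [on edge]
  covered (12 px):
    · · · · · · · · ·
    · · · · · · · · ·
    · · · · · · · · ·
    · # · · · · · · ·
    · · # · · · · · ·
    · · # # · · · · ·
    · · · # # · · · ·
    · · · # # # · · ·
    · · · · # # # · ·
    · · · · · · · · ·
T1:
  2·area = 128
  edge (0, 2)→(8, 2): d=(8,0) top-left  bias=+0
  edge (8, 2)→(16, 18): d=(8,16) right/bottom  bias=-1
  edge (16, 18)→(0, 2): d=(-16,-16) top-left  bias=+0
    (0,1)@(1, 3): e=[8,120,0] → #  [on edge]
    (1,1)@(3, 3): e=[8,88,32] → #
    (2,1)@(5, 3): e=[8,56,64] → #
    (3,1)@(7, 3): e=[8,24,96] → #
    (4,1)@(9, 3): e=[8,-8,128] → ·
    (0,2)@(1, 5): e=[24,136,-32] → ·
    (1,2)@(3, 5): e=[24,104,0] → #  [on edge]
    (4,2)@(9, 5): e=[24,8,96] → #
    (5,2)@(11, 5): e=[24,-24,128] → ·
    (1,3)@(3, 7): e=[40,120,-32] → ·
    (2,3)@(5, 7): e=[40,88,0] → #  [on edge]
    (5,3)@(11, 7): e=[40,-8,96] → ·
    (3,4)@(7, 9): e=[56,72,0] → #  [on edge]
    (4,5)@(9, 11): e=[72,56,0] → #  [on edge]
    (5,6)@(11, 13): e=[88,40,0] → #  [on edge]
    (6,7)@(13, 15): e=[104,24,0] → #  [on edge]
    (7,8)@(15, 17): e=[120,8,0] → #  [on edge]
    (8,9)@(17, 19): e=[136,-8,0] → ·  [on edge]
  covered (20 px):
    · · · · · · · · ·
    # # # # · · · · ·
    · # # # # · · · ·
    · · # # # · · · ·
    · · · # # # · · ·
    · · · · # # · · ·
    · · · · · # # · ·
    · · · · · · # · ·
    · · · · · · · # ·
    · · · · · · · · ·
T2:
  2·area = 35  (B↔C swapped to make it positive)
  edge (16, 20)→(12, 17): d=(-4,-3) top-left  bias=+0
  edge (12, 17)→(17, 12): d=(5,-5) top-left  bias=+0
  edge (17, 12)→(16, 20): d=(-1,8) right/bottom  bias=-1
    (7,7)@(15, 15): e=[17,5,13] → #
    (8,7)@(17, 15): e=[23,15,-3] → ·
    (6,8)@(13, 17): e=[3,5,27] → #
    (8,8)@(17, 17): e=[15,25,-5] → ·
    (6,9)@(13, 19): e=[-5,15,25] → ·
    (7,9)@(15, 19): e=[1,25,9] → #
    (8,9)@(17, 19): e=[7,35,-7] → ·
  covered (4 px):
    · · · · · · · · ·
    · · · · · · · · ·
    · · · · · · · · ·
    · · · · · · · · ·
    · · · · · · · · ·
    · · · · · · · · ·
    · · · · · · · · ·
    · · · · · · · # ·
    · · · · · · # # ·
    · · · · · · · # ·

Answer: [32,24,72]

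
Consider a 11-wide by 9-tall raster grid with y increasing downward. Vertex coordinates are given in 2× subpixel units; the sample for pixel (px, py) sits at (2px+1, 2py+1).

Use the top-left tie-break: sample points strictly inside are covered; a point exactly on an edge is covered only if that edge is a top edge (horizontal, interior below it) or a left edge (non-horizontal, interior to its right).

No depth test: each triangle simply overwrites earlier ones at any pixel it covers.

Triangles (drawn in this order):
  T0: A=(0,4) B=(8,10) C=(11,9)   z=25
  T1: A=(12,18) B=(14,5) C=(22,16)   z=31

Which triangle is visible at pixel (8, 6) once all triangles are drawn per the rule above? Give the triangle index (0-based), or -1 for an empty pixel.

T0:
  2·area = 26  (B↔C swapped to make it positive)
  edge (0, 4)→(11, 9): d=(11,5) right/bottom  bias=-1
  edge (11, 9)→(8, 10): d=(-3,1) right/bottom  bias=-1
  edge (8, 10)→(0, 4): d=(-8,-6) top-left  bias=+0
    (2,3)@(5, 7): e=[8,12,6] → #
    (3,3)@(7, 7): e=[-2,10,18] → ·
    (8,3)@(17, 7): e=[-52,0,78] → ·  [on edge]
    (2,4)@(5, 9): e=[30,6,-10] → ·
    (3,4)@(7, 9): e=[20,4,2] → #
    (4,4)@(9, 9): e=[10,2,14] → #
    (5,4)@(11, 9): e=[0,0,26] → ·  [on edge]
    (2,5)@(5, 11): e=[52,0,-26] → ·  [on edge]
    (3,5)@(7, 11): e=[42,-2,-14] → ·
    (4,5)@(9, 11): e=[32,-4,-2] → ·
  covered (3 px):
    · · · · · · · · · · ·
    · · · · · · · · · · ·
    · · · · · · · · · · ·
    · · # · · · · · · · ·
    · · · # # · · · · · ·
    · · · · · · · · · · ·
    · · · · · · · · · · ·
    · · · · · · · · · · ·
    · · · · · · · · · · ·
T1:
  2·area = 126
  edge (12, 18)→(14, 5): d=(2,-13) top-left  bias=+0
  edge (14, 5)→(22, 16): d=(8,11) right/bottom  bias=-1
  edge (22, 16)→(12, 18): d=(-10,2) right/bottom  bias=-1
    (7,3)@(15, 7): e=[17,5,104] → #
    (8,3)@(17, 7): e=[43,-17,100] → ·
    (7,4)@(15, 9): e=[21,21,84] → #
    (8,4)@(17, 9): e=[47,-1,80] → ·
    (7,5)@(15, 11): e=[25,37,64] → #
    (8,5)@(17, 11): e=[51,15,60] → #
    (9,5)@(19, 11): e=[77,-7,56] → ·
    (6,6)@(13, 13): e=[3,75,48] → #
    (9,6)@(19, 13): e=[81,9,36] → #
    (10,6)@(21, 13): e=[107,-13,32] → ·
    (6,7)@(13, 15): e=[7,91,28] → #
    (10,7)@(21, 15): e=[111,3,12] → #
    (8,8)@(17, 17): e=[63,63,0] → ·  [on edge]
  covered (15 px):
    · · · · · · · · · · ·
    · · · · · · · · · · ·
    · · · · · · · · · · ·
    · · · · · · · # · · ·
    · · · · · · · # · · ·
    · · · · · · · # # · ·
    · · · · · · # # # # ·
    · · · · · · # # # # #
    · · · · · · # # · · ·

Z-buffer (winner per pixel, '.' = empty):
  . . . . . . . . . . .
  . . . . . . . . . . .
  . . . . . . . . . . .
  . . 0 . . . . 1 . . .
  . . . 0 0 . . 1 . . .
  . . . . . . . 1 1 . .
  . . . . . . 1 1 1 1 .
  . . . . . . 1 1 1 1 1
  . . . . . . 1 1 . . .

Answer: 1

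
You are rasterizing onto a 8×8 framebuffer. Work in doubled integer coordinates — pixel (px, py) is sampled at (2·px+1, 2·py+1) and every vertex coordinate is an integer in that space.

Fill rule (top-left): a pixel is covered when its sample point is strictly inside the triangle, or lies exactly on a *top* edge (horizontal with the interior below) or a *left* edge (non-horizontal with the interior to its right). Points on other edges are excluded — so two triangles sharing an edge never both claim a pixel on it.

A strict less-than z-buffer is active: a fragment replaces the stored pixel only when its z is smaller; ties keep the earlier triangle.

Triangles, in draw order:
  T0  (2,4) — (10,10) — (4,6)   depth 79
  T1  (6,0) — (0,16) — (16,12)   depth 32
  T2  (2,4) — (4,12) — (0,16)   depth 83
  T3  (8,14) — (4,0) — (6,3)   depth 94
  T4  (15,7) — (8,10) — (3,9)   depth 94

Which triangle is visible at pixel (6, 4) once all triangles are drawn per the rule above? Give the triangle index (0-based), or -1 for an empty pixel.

T0:
  2·area = 4
  edge (2, 4)→(10, 10): d=(8,6) right/bottom  bias=-1
  edge (10, 10)→(4, 6): d=(-6,-4) top-left  bias=+0
  edge (4, 6)→(2, 4): d=(-2,-2) top-left  bias=+0
    (0,1)@(1, 3): e=[-2,6,0] → ·  [on edge]
    (1,2)@(3, 5): e=[2,2,0] → #  [on edge]
    (2,2)@(5, 5): e=[-10,10,4] → ·
    (1,3)@(3, 7): e=[18,-10,-4] → ·
    (2,3)@(5, 7): e=[6,-2,0] → ·  [on edge]
    (3,4)@(7, 9): e=[10,-6,0] → ·  [on edge]
    (4,5)@(9, 11): e=[14,-10,0] → ·  [on edge]
    (5,6)@(11, 13): e=[18,-14,0] → ·  [on edge]
    (6,7)@(13, 15): e=[22,-18,0] → ·  [on edge]
  covered (1 px):
    · · · · · · · ·
    · · · · · · · ·
    · # · · · · · ·
    · · · · · · · ·
    · · · · · · · ·
    · · · · · · · ·
    · · · · · · · ·
    · · · · · · · ·
T1:
  2·area = 232  (B↔C swapped to make it positive)
  edge (6, 0)→(16, 12): d=(10,12) right/bottom  bias=-1
  edge (16, 12)→(0, 16): d=(-16,4) right/bottom  bias=-1
  edge (0, 16)→(6, 0): d=(6,-16) top-left  bias=+0
    (2,1)@(5, 3): e=[42,188,2] → #
    (3,1)@(7, 3): e=[18,180,34] → #
    (4,1)@(9, 3): e=[-6,172,66] → ·
    (2,2)@(5, 5): e=[62,156,14] → #
    (4,2)@(9, 5): e=[14,140,78] → #
    (5,2)@(11, 5): e=[-10,132,110] → ·
    (2,3)@(5, 7): e=[82,124,26] → #
    (5,3)@(11, 7): e=[10,100,122] → #
    (6,3)@(13, 7): e=[-14,92,154] → ·
    (1,4)@(3, 9): e=[126,100,6] → #
    (6,4)@(13, 9): e=[6,60,166] → #
    (7,4)@(15, 9): e=[-18,52,198] → ·
  covered (29 px):
    · · · · · · · ·
    · · # # · · · ·
    · · # # # · · ·
    · · # # # # · ·
    · # # # # # # ·
    · # # # # # # #
    · # # # # # · ·
    # # · · · · · ·
T2:
  2·area = 40
  edge (2, 4)→(4, 12): d=(2,8) right/bottom  bias=-1
  edge (4, 12)→(0, 16): d=(-4,4) right/bottom  bias=-1
  edge (0, 16)→(2, 4): d=(2,-12) top-left  bias=+0
    (7,0)@(15, 1): e=[-110,0,150] → ·  [on edge]
    (6,1)@(13, 3): e=[-90,0,130] → ·  [on edge]
    (5,2)@(11, 5): e=[-70,0,110] → ·  [on edge]
    (4,3)@(9, 7): e=[-50,0,90] → ·  [on edge]
    (1,4)@(3, 9): e=[2,16,22] → #
    (2,4)@(5, 9): e=[-14,8,46] → ·
    (3,4)@(7, 9): e=[-30,0,70] → ·  [on edge]
    (0,5)@(1, 11): e=[22,16,2] → #
    (2,5)@(5, 11): e=[-10,0,50] → ·  [on edge]
    (0,6)@(1, 13): e=[26,8,6] → #
    (1,6)@(3, 13): e=[10,0,30] → ·  [on edge]
    (0,7)@(1, 15): e=[30,0,10] → ·  [on edge]
  covered (4 px):
    · · · · · · · ·
    · · · · · · · ·
    · · · · · · · ·
    · · · · · · · ·
    · # · · · · · ·
    # # · · · · · ·
    # · · · · · · ·
    · · · · · · · ·
T3:
  2·area = 16
  edge (8, 14)→(4, 0): d=(-4,-14) top-left  bias=+0
  edge (4, 0)→(6, 3): d=(2,3) right/bottom  bias=-1
  edge (6, 3)→(8, 14): d=(2,11) right/bottom  bias=-1
    (2,1)@(5, 3): e=[2,3,11] → #
    (3,1)@(7, 3): e=[30,-3,-11] → ·
    (2,2)@(5, 5): e=[-6,7,15] → ·
    (3,4)@(7, 9): e=[6,9,1] → #
    (4,4)@(9, 9): e=[34,3,-21] → ·
    (3,5)@(7, 11): e=[-2,13,5] → ·
  covered (2 px):
    · · · · · · · ·
    · · # · · · · ·
    · · · · · · · ·
    · · · · · · · ·
    · · · # · · · ·
    · · · · · · · ·
    · · · · · · · ·
    · · · · · · · ·
T4:
  2·area = 22
  edge (15, 7)→(8, 10): d=(-7,3) right/bottom  bias=-1
  edge (8, 10)→(3, 9): d=(-5,-1) top-left  bias=+0
  edge (3, 9)→(15, 7): d=(12,-2) top-left  bias=+0
    (7,3)@(15, 7): e=[0,22,0] → ·  [on edge]
    (1,4)@(3, 9): e=[22,0,0] → #  [on edge]
    (2,4)@(5, 9): e=[16,2,4] → #
    (3,4)@(7, 9): e=[10,4,8] → #
    (4,4)@(9, 9): e=[4,6,12] → #
    (5,4)@(11, 9): e=[-2,8,16] → ·
    (1,5)@(3, 11): e=[8,-10,24] → ·
    (2,5)@(5, 11): e=[2,-8,28] → ·
    (3,5)@(7, 11): e=[-4,-6,32] → ·
    (4,5)@(9, 11): e=[-10,-4,36] → ·
    (6,5)@(13, 11): e=[-22,0,44] → ·  [on edge]
    (0,6)@(1, 13): e=[0,-22,44] → ·  [on edge]
  covered (4 px):
    · · · · · · · ·
    · · · · · · · ·
    · · · · · · · ·
    · · · · · · · ·
    · # # # # · · ·
    · · · · · · · ·
    · · · · · · · ·
    · · · · · · · ·

Z-buffer (winner per pixel, '.' = empty):
  . . . . . . . .
  . . 1 1 . . . .
  . 0 1 1 1 . . .
  . . 1 1 1 1 . .
  . 1 1 1 1 1 1 .
  2 1 1 1 1 1 1 1
  2 1 1 1 1 1 . .
  1 1 . . . . . .

Final: 1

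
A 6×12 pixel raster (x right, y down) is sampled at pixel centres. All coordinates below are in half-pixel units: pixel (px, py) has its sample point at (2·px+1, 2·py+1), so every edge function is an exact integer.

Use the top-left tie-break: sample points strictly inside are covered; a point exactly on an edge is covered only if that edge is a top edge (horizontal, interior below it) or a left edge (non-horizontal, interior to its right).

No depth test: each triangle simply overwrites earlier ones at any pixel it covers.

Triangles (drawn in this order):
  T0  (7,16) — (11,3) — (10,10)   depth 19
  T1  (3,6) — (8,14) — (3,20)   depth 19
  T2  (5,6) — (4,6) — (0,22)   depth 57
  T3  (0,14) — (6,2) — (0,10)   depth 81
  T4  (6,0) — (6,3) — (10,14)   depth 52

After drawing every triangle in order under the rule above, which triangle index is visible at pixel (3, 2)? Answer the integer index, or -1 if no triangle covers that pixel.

T0:
  2·area = 15
  edge (7, 16)→(11, 3): d=(4,-13) top-left  bias=+0
  edge (11, 3)→(10, 10): d=(-1,7) right/bottom  bias=-1
  edge (10, 10)→(7, 16): d=(-3,6) right/bottom  bias=-1
    (5,1)@(11, 3): e=[0,0,15] → .  [on edge]
    (4,5)@(9, 11): e=[6,6,3] → X
    (5,5)@(11, 11): e=[32,-8,-9] → .
    (4,6)@(9, 13): e=[14,4,-3] → .
    (4,8)@(9, 17): e=[30,0,-15] → .  [on edge]
  covered (1 px):
    . . . . . .
    . . . . . .
    . . . . . .
    . . . . . .
    . . . . . .
    . . . . X .
    . . . . . .
    . . . . . .
    . . . . . .
    . . . . . .
    . . . . . .
    . . . . . .
T1:
  2·area = 70
  edge (3, 6)→(8, 14): d=(5,8) right/bottom  bias=-1
  edge (8, 14)→(3, 20): d=(-5,6) right/bottom  bias=-1
  edge (3, 20)→(3, 6): d=(0,-14) top-left  bias=+0
    (1,0)@(3, 1): e=[-25,95,0] → .  [on edge]
    (1,1)@(3, 3): e=[-15,85,0] → .  [on edge]
    (1,2)@(3, 5): e=[-5,75,0] → .  [on edge]
    (1,3)@(3, 7): e=[5,65,0] → X  [on edge]
    (2,3)@(5, 7): e=[-11,53,28] → .
    (1,4)@(3, 9): e=[15,55,0] → X  [on edge]
    (2,4)@(5, 9): e=[-1,43,28] → .
    (1,5)@(3, 11): e=[25,45,0] → X  [on edge]
    (2,5)@(5, 11): e=[9,33,28] → X
    (3,5)@(7, 11): e=[-7,21,56] → .
    (1,6)@(3, 13): e=[35,35,0] → X  [on edge]
    (3,6)@(7, 13): e=[3,11,56] → X
    (1,7)@(3, 15): e=[45,25,0] → X  [on edge]
    (1,8)@(3, 17): e=[55,15,0] → X  [on edge]
    (1,9)@(3, 19): e=[65,5,0] → X  [on edge]
    (1,10)@(3, 21): e=[75,-5,0] → .  [on edge]
    (1,11)@(3, 23): e=[85,-15,0] → .  [on edge]
  covered (13 px):
    . . . . . .
    . . . . . .
    . . . . . .
    . X . . . .
    . X . . . .
    . X X . . .
    . X X X . .
    . X X X . .
    . X X . . .
    . X . . . .
    . . . . . .
    . . . . . .
T2:
  2·area = 16  (B↔C swapped to make it positive)
  edge (5, 6)→(0, 22): d=(-5,16) right/bottom  bias=-1
  edge (0, 22)→(4, 6): d=(4,-16) top-left  bias=+0
  edge (4, 6)→(5, 6): d=(1,0) top-left  bias=+0
    (1,5)@(3, 11): e=[7,4,5] → X
    (2,5)@(5, 11): e=[-25,36,5] → .
    (1,6)@(3, 13): e=[-3,12,7] → .
  covered (1 px):
    . . . . . .
    . . . . . .
    . . . . . .
    . . . . . .
    . . . . . .
    . X . . . .
    . . . . . .
    . . . . . .
    . . . . . .
    . . . . . .
    . . . . . .
    . . . . . .
T3:
  2·area = 24  (B↔C swapped to make it positive)
  edge (0, 14)→(0, 10): d=(0,-4) top-left  bias=+0
  edge (0, 10)→(6, 2): d=(6,-8) top-left  bias=+0
  edge (6, 2)→(0, 14): d=(-6,12) right/bottom  bias=-1
    (1,3)@(3, 7): e=[12,6,6] → X
    (2,3)@(5, 7): e=[20,22,-18] → .
    (0,4)@(1, 9): e=[4,2,18] → X
    (1,4)@(3, 9): e=[12,18,-6] → .
    (0,5)@(1, 11): e=[4,14,6] → X
    (1,5)@(3, 11): e=[12,30,-18] → .
    (0,6)@(1, 13): e=[4,26,-6] → .
  covered (3 px):
    . . . . . .
    . . . . . .
    . . . . . .
    . X . . . .
    X . . . . .
    X . . . . .
    . . . . . .
    . . . . . .
    . . . . . .
    . . . . . .
    . . . . . .
    . . . . . .
T4:
  2·area = 12  (B↔C swapped to make it positive)
  edge (6, 0)→(10, 14): d=(4,14) right/bottom  bias=-1
  edge (10, 14)→(6, 3): d=(-4,-11) top-left  bias=+0
  edge (6, 3)→(6, 0): d=(0,-3) top-left  bias=+0
    (3,2)@(7, 5): e=[6,3,3] → X
    (4,2)@(9, 5): e=[-22,25,9] → .
    (3,3)@(7, 7): e=[14,-5,3] → .
    (4,5)@(9, 11): e=[2,1,9] → X
    (5,5)@(11, 11): e=[-26,23,15] → .
    (4,6)@(9, 13): e=[10,-7,9] → .
  covered (2 px):
    . . . . . .
    . . . . . .
    . . . X . .
    . . . . . .
    . . . . . .
    . . . . X .
    . . . . . .
    . . . . . .
    . . . . . .
    . . . . . .
    . . . . . .
    . . . . . .

Z-buffer (winner per pixel, '.' = empty):
  . . . . . .
  . . . . . .
  . . . 4 . .
  . 3 . . . .
  3 1 . . . .
  3 2 1 . 4 .
  . 1 1 1 . .
  . 1 1 1 . .
  . 1 1 . . .
  . 1 . . . .
  . . . . . .
  . . . . . .

Result: 4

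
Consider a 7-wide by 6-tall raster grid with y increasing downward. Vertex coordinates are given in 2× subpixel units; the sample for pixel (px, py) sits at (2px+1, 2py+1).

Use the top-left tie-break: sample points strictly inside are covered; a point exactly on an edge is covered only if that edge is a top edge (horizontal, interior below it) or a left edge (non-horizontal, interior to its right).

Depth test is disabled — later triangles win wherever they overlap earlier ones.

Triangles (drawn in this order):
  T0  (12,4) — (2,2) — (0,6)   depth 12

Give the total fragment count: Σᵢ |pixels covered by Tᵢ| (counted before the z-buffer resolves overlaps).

T0:
  2·area = 44  (B↔C swapped to make it positive)
  edge (12, 4)→(0, 6): d=(-12,2) right/bottom  bias=-1
  edge (0, 6)→(2, 2): d=(2,-4) top-left  bias=+0
  edge (2, 2)→(12, 4): d=(10,2) right/bottom  bias=-1
    (1,1)@(3, 3): e=[30,6,8] → █
    (2,1)@(5, 3): e=[26,14,4] → █
    (3,1)@(7, 3): e=[22,22,0] → ·  [on edge]
    (0,2)@(1, 5): e=[10,2,32] → █
    (3,2)@(7, 5): e=[-2,26,20] → ·
    (0,3)@(1, 7): e=[-14,6,52] → ·
    (1,3)@(3, 7): e=[-18,14,48] → ·
    (2,3)@(5, 7): e=[-22,22,44] → ·
  covered (5 px):
    · · · · · · ·
    · █ █ · · · ·
    █ █ █ · · · ·
    · · · · · · ·
    · · · · · · ·
    · · · · · · ·

Final: 5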